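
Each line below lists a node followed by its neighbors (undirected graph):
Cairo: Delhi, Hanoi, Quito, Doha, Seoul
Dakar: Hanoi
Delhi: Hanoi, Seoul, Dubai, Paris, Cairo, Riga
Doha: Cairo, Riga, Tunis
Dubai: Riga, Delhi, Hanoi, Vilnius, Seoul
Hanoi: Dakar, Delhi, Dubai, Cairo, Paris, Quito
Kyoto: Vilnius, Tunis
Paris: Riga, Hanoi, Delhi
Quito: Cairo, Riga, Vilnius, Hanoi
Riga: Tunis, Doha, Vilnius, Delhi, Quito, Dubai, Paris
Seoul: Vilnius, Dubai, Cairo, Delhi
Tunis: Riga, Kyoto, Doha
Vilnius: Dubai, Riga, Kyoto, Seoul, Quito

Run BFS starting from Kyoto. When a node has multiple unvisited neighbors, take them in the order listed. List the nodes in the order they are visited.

Visit Kyoto; enqueue Vilnius, Tunis → queue [Vilnius, Tunis]
Visit Vilnius; enqueue Dubai, Riga, Seoul, Quito → queue [Tunis, Dubai, Riga, Seoul, Quito]
Visit Tunis; enqueue Doha → queue [Dubai, Riga, Seoul, Quito, Doha]
Visit Dubai; enqueue Delhi, Hanoi → queue [Riga, Seoul, Quito, Doha, Delhi, Hanoi]
Visit Riga; enqueue Paris → queue [Seoul, Quito, Doha, Delhi, Hanoi, Paris]
Visit Seoul; enqueue Cairo → queue [Quito, Doha, Delhi, Hanoi, Paris, Cairo]
Visit Quito → queue [Doha, Delhi, Hanoi, Paris, Cairo]
Visit Doha → queue [Delhi, Hanoi, Paris, Cairo]
Visit Delhi → queue [Hanoi, Paris, Cairo]
Visit Hanoi; enqueue Dakar → queue [Paris, Cairo, Dakar]
Visit Paris → queue [Cairo, Dakar]
Visit Cairo → queue [Dakar]
Visit Dakar → queue []

Kyoto Vilnius Tunis Dubai Riga Seoul Quito Doha Delhi Hanoi Paris Cairo Dakar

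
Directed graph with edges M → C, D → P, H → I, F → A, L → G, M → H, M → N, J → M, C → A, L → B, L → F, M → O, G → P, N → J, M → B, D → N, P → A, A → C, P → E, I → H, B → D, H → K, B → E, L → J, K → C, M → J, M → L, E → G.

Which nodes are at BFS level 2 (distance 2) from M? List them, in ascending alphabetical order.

A, D, E, F, G, I, K

Level 0: M
Level 1: B, C, H, J, L, N, O
Level 2: A, D, E, F, G, I, K
Level 3: P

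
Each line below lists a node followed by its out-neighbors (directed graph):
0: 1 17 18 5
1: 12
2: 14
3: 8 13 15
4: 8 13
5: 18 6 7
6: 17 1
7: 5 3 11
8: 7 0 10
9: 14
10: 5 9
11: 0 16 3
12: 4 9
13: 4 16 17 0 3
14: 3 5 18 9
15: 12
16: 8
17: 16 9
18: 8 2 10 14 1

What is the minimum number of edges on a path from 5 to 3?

2

Level 0: 5
Level 1: 6, 7, 18
Level 2: 1, 2, 3, 8, 10, 11, 14, 17
Level 3: 0, 9, 12, 13, 15, 16
Level 4: 4
3 first appears at level 2.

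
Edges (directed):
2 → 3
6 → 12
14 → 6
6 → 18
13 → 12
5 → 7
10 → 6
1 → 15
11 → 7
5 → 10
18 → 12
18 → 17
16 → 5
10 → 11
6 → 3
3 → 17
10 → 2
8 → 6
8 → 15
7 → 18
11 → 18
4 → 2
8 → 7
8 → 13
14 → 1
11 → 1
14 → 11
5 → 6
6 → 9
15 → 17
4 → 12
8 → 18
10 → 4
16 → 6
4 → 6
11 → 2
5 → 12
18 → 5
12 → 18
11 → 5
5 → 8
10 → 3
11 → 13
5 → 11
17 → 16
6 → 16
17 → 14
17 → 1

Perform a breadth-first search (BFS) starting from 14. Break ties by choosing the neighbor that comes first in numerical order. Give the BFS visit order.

Visit 14; enqueue 1, 6, 11 → queue [1, 6, 11]
Visit 1; enqueue 15 → queue [6, 11, 15]
Visit 6; enqueue 3, 9, 12, 16, 18 → queue [11, 15, 3, 9, 12, 16, 18]
Visit 11; enqueue 2, 5, 7, 13 → queue [15, 3, 9, 12, 16, 18, 2, 5, 7, 13]
Visit 15; enqueue 17 → queue [3, 9, 12, 16, 18, 2, 5, 7, 13, 17]
Visit 3 → queue [9, 12, 16, 18, 2, 5, 7, 13, 17]
Visit 9 → queue [12, 16, 18, 2, 5, 7, 13, 17]
Visit 12 → queue [16, 18, 2, 5, 7, 13, 17]
Visit 16 → queue [18, 2, 5, 7, 13, 17]
Visit 18 → queue [2, 5, 7, 13, 17]
Visit 2 → queue [5, 7, 13, 17]
Visit 5; enqueue 8, 10 → queue [7, 13, 17, 8, 10]
Visit 7 → queue [13, 17, 8, 10]
Visit 13 → queue [17, 8, 10]
Visit 17 → queue [8, 10]
Visit 8 → queue [10]
Visit 10; enqueue 4 → queue [4]
Visit 4 → queue []

14 → 1 → 6 → 11 → 15 → 3 → 9 → 12 → 16 → 18 → 2 → 5 → 7 → 13 → 17 → 8 → 10 → 4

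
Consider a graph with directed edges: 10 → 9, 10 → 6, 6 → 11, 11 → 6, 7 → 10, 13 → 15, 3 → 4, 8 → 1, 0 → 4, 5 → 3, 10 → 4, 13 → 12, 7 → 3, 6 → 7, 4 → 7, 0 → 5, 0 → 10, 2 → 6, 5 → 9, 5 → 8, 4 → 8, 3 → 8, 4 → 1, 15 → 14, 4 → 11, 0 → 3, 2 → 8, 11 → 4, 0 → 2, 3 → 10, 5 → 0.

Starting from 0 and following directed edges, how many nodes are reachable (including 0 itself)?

12

BFS from 0 visits: 0, 10, 5, 4, 3, 2, 9, 6, 8, 11, 7, 1
Reachable nodes: 12 of 16 total.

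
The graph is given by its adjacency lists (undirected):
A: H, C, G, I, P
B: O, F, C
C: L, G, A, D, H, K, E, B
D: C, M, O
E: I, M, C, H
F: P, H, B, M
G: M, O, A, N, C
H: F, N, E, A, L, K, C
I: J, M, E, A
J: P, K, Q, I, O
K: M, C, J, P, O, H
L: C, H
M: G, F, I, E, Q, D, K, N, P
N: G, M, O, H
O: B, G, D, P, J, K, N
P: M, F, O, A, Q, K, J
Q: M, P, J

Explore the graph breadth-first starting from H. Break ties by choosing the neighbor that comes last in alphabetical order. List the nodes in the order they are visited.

H → N → L → K → F → E → C → A → O → M → G → P → J → B → I → D → Q

Visit H; enqueue N, L, K, F, E, C, A → queue [N, L, K, F, E, C, A]
Visit N; enqueue O, M, G → queue [L, K, F, E, C, A, O, M, G]
Visit L → queue [K, F, E, C, A, O, M, G]
Visit K; enqueue P, J → queue [F, E, C, A, O, M, G, P, J]
Visit F; enqueue B → queue [E, C, A, O, M, G, P, J, B]
Visit E; enqueue I → queue [C, A, O, M, G, P, J, B, I]
Visit C; enqueue D → queue [A, O, M, G, P, J, B, I, D]
Visit A → queue [O, M, G, P, J, B, I, D]
Visit O → queue [M, G, P, J, B, I, D]
Visit M; enqueue Q → queue [G, P, J, B, I, D, Q]
Visit G → queue [P, J, B, I, D, Q]
Visit P → queue [J, B, I, D, Q]
Visit J → queue [B, I, D, Q]
Visit B → queue [I, D, Q]
Visit I → queue [D, Q]
Visit D → queue [Q]
Visit Q → queue []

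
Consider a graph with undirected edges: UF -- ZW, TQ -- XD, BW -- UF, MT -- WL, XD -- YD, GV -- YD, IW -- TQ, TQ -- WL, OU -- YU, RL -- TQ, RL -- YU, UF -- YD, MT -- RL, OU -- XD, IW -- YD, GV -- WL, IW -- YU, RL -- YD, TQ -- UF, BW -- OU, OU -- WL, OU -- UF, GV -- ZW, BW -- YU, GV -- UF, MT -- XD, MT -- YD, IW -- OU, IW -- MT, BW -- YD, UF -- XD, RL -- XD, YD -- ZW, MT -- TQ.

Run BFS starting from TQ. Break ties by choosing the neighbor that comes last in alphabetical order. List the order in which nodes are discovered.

Visit TQ; enqueue XD, WL, UF, RL, MT, IW → queue [XD, WL, UF, RL, MT, IW]
Visit XD; enqueue YD, OU → queue [WL, UF, RL, MT, IW, YD, OU]
Visit WL; enqueue GV → queue [UF, RL, MT, IW, YD, OU, GV]
Visit UF; enqueue ZW, BW → queue [RL, MT, IW, YD, OU, GV, ZW, BW]
Visit RL; enqueue YU → queue [MT, IW, YD, OU, GV, ZW, BW, YU]
Visit MT → queue [IW, YD, OU, GV, ZW, BW, YU]
Visit IW → queue [YD, OU, GV, ZW, BW, YU]
Visit YD → queue [OU, GV, ZW, BW, YU]
Visit OU → queue [GV, ZW, BW, YU]
Visit GV → queue [ZW, BW, YU]
Visit ZW → queue [BW, YU]
Visit BW → queue [YU]
Visit YU → queue []

TQ XD WL UF RL MT IW YD OU GV ZW BW YU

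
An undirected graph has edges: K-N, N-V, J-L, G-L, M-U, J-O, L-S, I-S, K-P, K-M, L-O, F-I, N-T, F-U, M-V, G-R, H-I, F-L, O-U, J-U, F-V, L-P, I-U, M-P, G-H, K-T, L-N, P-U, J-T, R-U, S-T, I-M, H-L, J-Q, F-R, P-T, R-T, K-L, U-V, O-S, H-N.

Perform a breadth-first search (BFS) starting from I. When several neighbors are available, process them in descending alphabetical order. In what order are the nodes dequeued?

Visit I; enqueue U, S, M, H, F → queue [U, S, M, H, F]
Visit U; enqueue V, R, P, O, J → queue [S, M, H, F, V, R, P, O, J]
Visit S; enqueue T, L → queue [M, H, F, V, R, P, O, J, T, L]
Visit M; enqueue K → queue [H, F, V, R, P, O, J, T, L, K]
Visit H; enqueue N, G → queue [F, V, R, P, O, J, T, L, K, N, G]
Visit F → queue [V, R, P, O, J, T, L, K, N, G]
Visit V → queue [R, P, O, J, T, L, K, N, G]
Visit R → queue [P, O, J, T, L, K, N, G]
Visit P → queue [O, J, T, L, K, N, G]
Visit O → queue [J, T, L, K, N, G]
Visit J; enqueue Q → queue [T, L, K, N, G, Q]
Visit T → queue [L, K, N, G, Q]
Visit L → queue [K, N, G, Q]
Visit K → queue [N, G, Q]
Visit N → queue [G, Q]
Visit G → queue [Q]
Visit Q → queue []

I → U → S → M → H → F → V → R → P → O → J → T → L → K → N → G → Q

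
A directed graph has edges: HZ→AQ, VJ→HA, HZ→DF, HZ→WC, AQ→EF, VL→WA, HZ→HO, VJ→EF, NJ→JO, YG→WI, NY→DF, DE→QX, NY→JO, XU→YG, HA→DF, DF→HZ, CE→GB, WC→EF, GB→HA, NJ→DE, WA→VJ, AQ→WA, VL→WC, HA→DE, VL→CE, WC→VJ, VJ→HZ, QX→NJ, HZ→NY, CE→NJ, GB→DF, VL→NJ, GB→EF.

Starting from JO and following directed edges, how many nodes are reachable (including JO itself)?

BFS from JO visits: JO
Reachable nodes: 1 of 20 total.

1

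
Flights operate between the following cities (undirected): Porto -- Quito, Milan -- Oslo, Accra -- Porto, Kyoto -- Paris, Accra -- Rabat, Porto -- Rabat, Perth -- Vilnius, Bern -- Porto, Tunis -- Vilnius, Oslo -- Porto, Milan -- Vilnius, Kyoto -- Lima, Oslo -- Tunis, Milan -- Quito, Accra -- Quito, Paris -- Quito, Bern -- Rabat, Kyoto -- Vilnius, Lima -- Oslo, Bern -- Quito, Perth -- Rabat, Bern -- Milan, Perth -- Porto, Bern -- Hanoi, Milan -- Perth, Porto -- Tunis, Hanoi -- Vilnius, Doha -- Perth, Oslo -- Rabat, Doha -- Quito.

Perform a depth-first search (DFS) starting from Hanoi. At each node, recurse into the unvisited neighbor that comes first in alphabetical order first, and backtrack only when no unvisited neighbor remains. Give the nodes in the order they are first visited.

Visit Hanoi
Hanoi → Bern
Bern → Milan
Milan → Oslo
Oslo → Lima
Lima → Kyoto
Kyoto → Paris
Paris → Quito
Quito → Accra
Accra → Porto
Porto → Perth
Perth → Doha
Perth → Rabat
Perth → Vilnius
Vilnius → Tunis

Hanoi → Bern → Milan → Oslo → Lima → Kyoto → Paris → Quito → Accra → Porto → Perth → Doha → Rabat → Vilnius → Tunis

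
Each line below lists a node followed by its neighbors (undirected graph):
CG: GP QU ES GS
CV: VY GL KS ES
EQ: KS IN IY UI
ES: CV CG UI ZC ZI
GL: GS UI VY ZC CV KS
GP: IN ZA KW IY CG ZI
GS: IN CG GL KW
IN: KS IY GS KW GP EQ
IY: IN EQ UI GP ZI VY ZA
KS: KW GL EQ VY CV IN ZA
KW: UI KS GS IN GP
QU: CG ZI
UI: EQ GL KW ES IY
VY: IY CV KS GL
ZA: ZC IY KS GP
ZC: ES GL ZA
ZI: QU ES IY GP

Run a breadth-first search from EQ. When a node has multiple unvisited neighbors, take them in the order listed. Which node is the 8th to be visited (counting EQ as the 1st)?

VY

Visit EQ; enqueue KS, IN, IY, UI → queue [KS, IN, IY, UI]
Visit KS; enqueue KW, GL, VY, CV, ZA → queue [IN, IY, UI, KW, GL, VY, CV, ZA]
Visit IN; enqueue GS, GP → queue [IY, UI, KW, GL, VY, CV, ZA, GS, GP]
Visit IY; enqueue ZI → queue [UI, KW, GL, VY, CV, ZA, GS, GP, ZI]
Visit UI; enqueue ES → queue [KW, GL, VY, CV, ZA, GS, GP, ZI, ES]
Visit KW → queue [GL, VY, CV, ZA, GS, GP, ZI, ES]
Visit GL; enqueue ZC → queue [VY, CV, ZA, GS, GP, ZI, ES, ZC]
Visit VY → queue [CV, ZA, GS, GP, ZI, ES, ZC]
Visit CV → queue [ZA, GS, GP, ZI, ES, ZC]
Visit ZA → queue [GS, GP, ZI, ES, ZC]
Visit GS; enqueue CG → queue [GP, ZI, ES, ZC, CG]
Visit GP → queue [ZI, ES, ZC, CG]
Visit ZI; enqueue QU → queue [ES, ZC, CG, QU]
Visit ES → queue [ZC, CG, QU]
Visit ZC → queue [CG, QU]
Visit CG → queue [QU]
Visit QU → queue []

Visit order: EQ, KS, IN, IY, UI, KW, GL, VY, CV, ZA, GS, GP, ZI, ES, ZC, CG, QU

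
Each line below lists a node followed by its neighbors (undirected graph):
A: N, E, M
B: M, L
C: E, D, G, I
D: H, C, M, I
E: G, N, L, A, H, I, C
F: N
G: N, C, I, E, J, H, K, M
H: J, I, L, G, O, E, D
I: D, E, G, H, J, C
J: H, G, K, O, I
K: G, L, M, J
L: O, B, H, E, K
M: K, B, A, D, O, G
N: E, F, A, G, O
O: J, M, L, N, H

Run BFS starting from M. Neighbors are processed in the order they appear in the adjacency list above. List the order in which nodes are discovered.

Visit M; enqueue K, B, A, D, O, G → queue [K, B, A, D, O, G]
Visit K; enqueue L, J → queue [B, A, D, O, G, L, J]
Visit B → queue [A, D, O, G, L, J]
Visit A; enqueue N, E → queue [D, O, G, L, J, N, E]
Visit D; enqueue H, C, I → queue [O, G, L, J, N, E, H, C, I]
Visit O → queue [G, L, J, N, E, H, C, I]
Visit G → queue [L, J, N, E, H, C, I]
Visit L → queue [J, N, E, H, C, I]
Visit J → queue [N, E, H, C, I]
Visit N; enqueue F → queue [E, H, C, I, F]
Visit E → queue [H, C, I, F]
Visit H → queue [C, I, F]
Visit C → queue [I, F]
Visit I → queue [F]
Visit F → queue []

M, K, B, A, D, O, G, L, J, N, E, H, C, I, F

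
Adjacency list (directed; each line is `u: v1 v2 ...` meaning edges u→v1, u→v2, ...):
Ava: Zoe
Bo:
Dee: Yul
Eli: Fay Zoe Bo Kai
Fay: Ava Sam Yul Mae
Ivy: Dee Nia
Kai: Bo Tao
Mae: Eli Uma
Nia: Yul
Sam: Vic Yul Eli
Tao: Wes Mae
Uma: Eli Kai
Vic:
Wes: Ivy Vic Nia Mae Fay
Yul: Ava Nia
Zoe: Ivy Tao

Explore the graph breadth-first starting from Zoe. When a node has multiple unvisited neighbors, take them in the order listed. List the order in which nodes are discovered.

Visit Zoe; enqueue Ivy, Tao → queue [Ivy, Tao]
Visit Ivy; enqueue Dee, Nia → queue [Tao, Dee, Nia]
Visit Tao; enqueue Wes, Mae → queue [Dee, Nia, Wes, Mae]
Visit Dee; enqueue Yul → queue [Nia, Wes, Mae, Yul]
Visit Nia → queue [Wes, Mae, Yul]
Visit Wes; enqueue Vic, Fay → queue [Mae, Yul, Vic, Fay]
Visit Mae; enqueue Eli, Uma → queue [Yul, Vic, Fay, Eli, Uma]
Visit Yul; enqueue Ava → queue [Vic, Fay, Eli, Uma, Ava]
Visit Vic → queue [Fay, Eli, Uma, Ava]
Visit Fay; enqueue Sam → queue [Eli, Uma, Ava, Sam]
Visit Eli; enqueue Bo, Kai → queue [Uma, Ava, Sam, Bo, Kai]
Visit Uma → queue [Ava, Sam, Bo, Kai]
Visit Ava → queue [Sam, Bo, Kai]
Visit Sam → queue [Bo, Kai]
Visit Bo → queue [Kai]
Visit Kai → queue []

Zoe -> Ivy -> Tao -> Dee -> Nia -> Wes -> Mae -> Yul -> Vic -> Fay -> Eli -> Uma -> Ava -> Sam -> Bo -> Kai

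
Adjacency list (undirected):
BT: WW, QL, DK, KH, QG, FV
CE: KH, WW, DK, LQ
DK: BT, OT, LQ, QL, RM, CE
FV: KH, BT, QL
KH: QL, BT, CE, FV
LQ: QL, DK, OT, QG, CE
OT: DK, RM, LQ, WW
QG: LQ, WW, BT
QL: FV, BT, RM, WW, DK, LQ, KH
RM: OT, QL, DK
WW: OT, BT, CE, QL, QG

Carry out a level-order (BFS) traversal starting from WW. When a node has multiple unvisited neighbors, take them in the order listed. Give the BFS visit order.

WW → OT → BT → CE → QL → QG → DK → RM → LQ → KH → FV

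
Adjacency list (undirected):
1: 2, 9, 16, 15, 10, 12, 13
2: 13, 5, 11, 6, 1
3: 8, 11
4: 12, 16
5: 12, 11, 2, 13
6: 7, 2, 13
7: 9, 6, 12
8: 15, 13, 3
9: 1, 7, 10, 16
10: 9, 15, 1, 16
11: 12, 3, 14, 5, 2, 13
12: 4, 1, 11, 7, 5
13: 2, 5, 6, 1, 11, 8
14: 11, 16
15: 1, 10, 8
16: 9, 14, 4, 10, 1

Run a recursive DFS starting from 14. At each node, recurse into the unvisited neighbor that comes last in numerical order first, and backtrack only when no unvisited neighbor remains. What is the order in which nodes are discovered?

14, 16, 10, 15, 8, 13, 11, 12, 7, 9, 1, 2, 6, 5, 4, 3

Visit 14
14 → 16
16 → 10
10 → 15
15 → 8
8 → 13
13 → 11
11 → 12
12 → 7
7 → 9
9 → 1
1 → 2
2 → 6
2 → 5
12 → 4
11 → 3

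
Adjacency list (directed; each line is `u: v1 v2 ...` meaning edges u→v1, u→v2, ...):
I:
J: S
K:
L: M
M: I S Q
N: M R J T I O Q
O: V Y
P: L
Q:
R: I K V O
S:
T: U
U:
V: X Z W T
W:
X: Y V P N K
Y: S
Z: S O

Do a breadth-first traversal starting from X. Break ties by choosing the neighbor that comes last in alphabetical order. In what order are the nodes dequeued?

X, Y, V, P, N, K, S, Z, W, T, L, R, Q, O, M, J, I, U

Visit X; enqueue Y, V, P, N, K → queue [Y, V, P, N, K]
Visit Y; enqueue S → queue [V, P, N, K, S]
Visit V; enqueue Z, W, T → queue [P, N, K, S, Z, W, T]
Visit P; enqueue L → queue [N, K, S, Z, W, T, L]
Visit N; enqueue R, Q, O, M, J, I → queue [K, S, Z, W, T, L, R, Q, O, M, J, I]
Visit K → queue [S, Z, W, T, L, R, Q, O, M, J, I]
Visit S → queue [Z, W, T, L, R, Q, O, M, J, I]
Visit Z → queue [W, T, L, R, Q, O, M, J, I]
Visit W → queue [T, L, R, Q, O, M, J, I]
Visit T; enqueue U → queue [L, R, Q, O, M, J, I, U]
Visit L → queue [R, Q, O, M, J, I, U]
Visit R → queue [Q, O, M, J, I, U]
Visit Q → queue [O, M, J, I, U]
Visit O → queue [M, J, I, U]
Visit M → queue [J, I, U]
Visit J → queue [I, U]
Visit I → queue [U]
Visit U → queue []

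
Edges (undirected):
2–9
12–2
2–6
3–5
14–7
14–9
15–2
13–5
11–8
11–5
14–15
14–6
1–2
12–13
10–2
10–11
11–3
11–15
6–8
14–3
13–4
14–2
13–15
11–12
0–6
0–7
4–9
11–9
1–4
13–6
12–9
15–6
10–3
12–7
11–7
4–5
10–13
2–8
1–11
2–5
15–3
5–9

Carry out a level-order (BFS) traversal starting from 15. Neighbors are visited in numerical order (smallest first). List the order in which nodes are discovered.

Visit 15; enqueue 2, 3, 6, 11, 13, 14 → queue [2, 3, 6, 11, 13, 14]
Visit 2; enqueue 1, 5, 8, 9, 10, 12 → queue [3, 6, 11, 13, 14, 1, 5, 8, 9, 10, 12]
Visit 3 → queue [6, 11, 13, 14, 1, 5, 8, 9, 10, 12]
Visit 6; enqueue 0 → queue [11, 13, 14, 1, 5, 8, 9, 10, 12, 0]
Visit 11; enqueue 7 → queue [13, 14, 1, 5, 8, 9, 10, 12, 0, 7]
Visit 13; enqueue 4 → queue [14, 1, 5, 8, 9, 10, 12, 0, 7, 4]
Visit 14 → queue [1, 5, 8, 9, 10, 12, 0, 7, 4]
Visit 1 → queue [5, 8, 9, 10, 12, 0, 7, 4]
Visit 5 → queue [8, 9, 10, 12, 0, 7, 4]
Visit 8 → queue [9, 10, 12, 0, 7, 4]
Visit 9 → queue [10, 12, 0, 7, 4]
Visit 10 → queue [12, 0, 7, 4]
Visit 12 → queue [0, 7, 4]
Visit 0 → queue [7, 4]
Visit 7 → queue [4]
Visit 4 → queue []

15 -> 2 -> 3 -> 6 -> 11 -> 13 -> 14 -> 1 -> 5 -> 8 -> 9 -> 10 -> 12 -> 0 -> 7 -> 4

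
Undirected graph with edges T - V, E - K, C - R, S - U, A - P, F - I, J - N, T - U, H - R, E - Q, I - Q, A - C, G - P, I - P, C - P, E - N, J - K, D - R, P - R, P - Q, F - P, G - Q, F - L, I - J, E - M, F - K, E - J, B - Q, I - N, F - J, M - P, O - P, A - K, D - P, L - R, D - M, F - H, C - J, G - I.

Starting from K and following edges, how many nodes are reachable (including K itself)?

BFS from K visits: K, J, F, E, A, N, I, C, P, L, H, Q, M, G, R, O, D, B
Reachable nodes: 18 of 22 total.

18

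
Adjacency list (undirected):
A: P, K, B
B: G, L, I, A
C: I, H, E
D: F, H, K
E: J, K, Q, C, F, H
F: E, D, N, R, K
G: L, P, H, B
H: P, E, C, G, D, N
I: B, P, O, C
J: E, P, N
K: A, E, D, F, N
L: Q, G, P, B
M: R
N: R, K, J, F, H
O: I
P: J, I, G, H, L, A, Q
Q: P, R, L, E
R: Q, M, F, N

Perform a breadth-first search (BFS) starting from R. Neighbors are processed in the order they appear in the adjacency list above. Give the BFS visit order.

Visit R; enqueue Q, M, F, N → queue [Q, M, F, N]
Visit Q; enqueue P, L, E → queue [M, F, N, P, L, E]
Visit M → queue [F, N, P, L, E]
Visit F; enqueue D, K → queue [N, P, L, E, D, K]
Visit N; enqueue J, H → queue [P, L, E, D, K, J, H]
Visit P; enqueue I, G, A → queue [L, E, D, K, J, H, I, G, A]
Visit L; enqueue B → queue [E, D, K, J, H, I, G, A, B]
Visit E; enqueue C → queue [D, K, J, H, I, G, A, B, C]
Visit D → queue [K, J, H, I, G, A, B, C]
Visit K → queue [J, H, I, G, A, B, C]
Visit J → queue [H, I, G, A, B, C]
Visit H → queue [I, G, A, B, C]
Visit I; enqueue O → queue [G, A, B, C, O]
Visit G → queue [A, B, C, O]
Visit A → queue [B, C, O]
Visit B → queue [C, O]
Visit C → queue [O]
Visit O → queue []

R, Q, M, F, N, P, L, E, D, K, J, H, I, G, A, B, C, O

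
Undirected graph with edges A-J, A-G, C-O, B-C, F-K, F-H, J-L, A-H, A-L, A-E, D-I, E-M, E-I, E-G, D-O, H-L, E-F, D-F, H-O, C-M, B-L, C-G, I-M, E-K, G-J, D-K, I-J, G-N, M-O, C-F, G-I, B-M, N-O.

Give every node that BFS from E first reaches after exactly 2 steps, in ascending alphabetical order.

B, C, D, H, J, L, N, O

Level 0: E
Level 1: A, F, G, I, K, M
Level 2: B, C, D, H, J, L, N, O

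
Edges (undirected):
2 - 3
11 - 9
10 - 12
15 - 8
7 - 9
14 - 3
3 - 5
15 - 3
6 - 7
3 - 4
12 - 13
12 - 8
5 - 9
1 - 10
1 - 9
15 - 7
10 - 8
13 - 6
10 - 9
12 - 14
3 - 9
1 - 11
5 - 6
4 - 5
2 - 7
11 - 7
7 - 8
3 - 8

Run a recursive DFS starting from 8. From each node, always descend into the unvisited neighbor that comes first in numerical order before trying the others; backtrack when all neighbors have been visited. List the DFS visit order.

Visit 8
8 → 3
3 → 2
2 → 7
7 → 6
6 → 5
5 → 4
5 → 9
9 → 1
1 → 10
10 → 12
12 → 13
12 → 14
1 → 11
7 → 15

8 3 2 7 6 5 4 9 1 10 12 13 14 11 15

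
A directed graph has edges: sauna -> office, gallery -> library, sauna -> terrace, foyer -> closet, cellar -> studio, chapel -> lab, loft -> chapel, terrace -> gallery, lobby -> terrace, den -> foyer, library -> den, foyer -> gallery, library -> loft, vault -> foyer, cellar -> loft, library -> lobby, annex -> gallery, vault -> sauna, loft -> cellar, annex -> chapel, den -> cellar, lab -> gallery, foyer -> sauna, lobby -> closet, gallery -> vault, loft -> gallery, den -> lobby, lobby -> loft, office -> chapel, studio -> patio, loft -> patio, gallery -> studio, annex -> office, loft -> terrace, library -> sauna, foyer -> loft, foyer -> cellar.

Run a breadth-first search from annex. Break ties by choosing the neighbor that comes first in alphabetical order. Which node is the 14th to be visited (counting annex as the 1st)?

Visit annex; enqueue chapel, gallery, office → queue [chapel, gallery, office]
Visit chapel; enqueue lab → queue [gallery, office, lab]
Visit gallery; enqueue library, studio, vault → queue [office, lab, library, studio, vault]
Visit office → queue [lab, library, studio, vault]
Visit lab → queue [library, studio, vault]
Visit library; enqueue den, lobby, loft, sauna → queue [studio, vault, den, lobby, loft, sauna]
Visit studio; enqueue patio → queue [vault, den, lobby, loft, sauna, patio]
Visit vault; enqueue foyer → queue [den, lobby, loft, sauna, patio, foyer]
Visit den; enqueue cellar → queue [lobby, loft, sauna, patio, foyer, cellar]
Visit lobby; enqueue closet, terrace → queue [loft, sauna, patio, foyer, cellar, closet, terrace]
Visit loft → queue [sauna, patio, foyer, cellar, closet, terrace]
Visit sauna → queue [patio, foyer, cellar, closet, terrace]
Visit patio → queue [foyer, cellar, closet, terrace]
Visit foyer → queue [cellar, closet, terrace]
Visit cellar → queue [closet, terrace]
Visit closet → queue [terrace]
Visit terrace → queue []

Visit order: annex, chapel, gallery, office, lab, library, studio, vault, den, lobby, loft, sauna, patio, foyer, cellar, closet, terrace

foyer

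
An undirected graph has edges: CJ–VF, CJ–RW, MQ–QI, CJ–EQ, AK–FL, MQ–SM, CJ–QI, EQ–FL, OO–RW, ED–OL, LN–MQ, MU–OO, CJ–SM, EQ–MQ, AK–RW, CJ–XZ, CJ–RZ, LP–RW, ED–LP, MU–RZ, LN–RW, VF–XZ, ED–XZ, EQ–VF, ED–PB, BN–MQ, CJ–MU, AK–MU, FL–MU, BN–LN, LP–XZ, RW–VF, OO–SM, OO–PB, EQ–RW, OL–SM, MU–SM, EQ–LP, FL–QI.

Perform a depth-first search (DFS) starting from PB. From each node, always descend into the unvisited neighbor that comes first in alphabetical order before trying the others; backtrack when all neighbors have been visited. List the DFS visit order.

Visit PB
PB → ED
ED → LP
LP → EQ
EQ → CJ
CJ → MU
MU → AK
AK → FL
FL → QI
QI → MQ
MQ → BN
BN → LN
LN → RW
RW → OO
OO → SM
SM → OL
RW → VF
VF → XZ
MU → RZ

PB ED LP EQ CJ MU AK FL QI MQ BN LN RW OO SM OL VF XZ RZ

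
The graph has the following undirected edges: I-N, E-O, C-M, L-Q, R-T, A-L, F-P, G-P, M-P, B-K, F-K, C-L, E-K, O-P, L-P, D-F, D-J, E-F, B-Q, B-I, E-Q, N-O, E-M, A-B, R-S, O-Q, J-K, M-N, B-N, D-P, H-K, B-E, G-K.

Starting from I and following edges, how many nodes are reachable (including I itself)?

17

BFS from I visits: I, B, N, A, E, K, Q, M, O, L, F, G, H, J, C, P, D
Reachable nodes: 17 of 20 total.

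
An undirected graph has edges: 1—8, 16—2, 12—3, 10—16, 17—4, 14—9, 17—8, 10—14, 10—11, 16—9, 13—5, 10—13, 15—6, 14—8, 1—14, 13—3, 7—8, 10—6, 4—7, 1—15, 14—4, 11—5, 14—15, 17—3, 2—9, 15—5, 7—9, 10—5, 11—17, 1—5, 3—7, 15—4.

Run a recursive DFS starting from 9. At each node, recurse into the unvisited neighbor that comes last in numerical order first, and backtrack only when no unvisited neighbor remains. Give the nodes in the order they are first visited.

9, 16, 10, 14, 15, 6, 5, 13, 3, 17, 11, 8, 7, 4, 1, 12, 2

Visit 9
9 → 16
16 → 10
10 → 14
14 → 15
15 → 6
15 → 5
5 → 13
13 → 3
3 → 17
17 → 11
17 → 8
8 → 7
7 → 4
8 → 1
3 → 12
16 → 2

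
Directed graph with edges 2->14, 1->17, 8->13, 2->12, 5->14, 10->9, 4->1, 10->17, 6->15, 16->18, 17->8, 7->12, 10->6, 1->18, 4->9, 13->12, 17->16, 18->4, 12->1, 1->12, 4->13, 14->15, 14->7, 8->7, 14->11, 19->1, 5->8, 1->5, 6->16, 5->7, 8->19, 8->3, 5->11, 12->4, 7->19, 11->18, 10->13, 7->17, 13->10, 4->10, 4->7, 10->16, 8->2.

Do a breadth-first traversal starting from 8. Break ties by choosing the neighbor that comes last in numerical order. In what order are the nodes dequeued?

Visit 8; enqueue 19, 13, 7, 3, 2 → queue [19, 13, 7, 3, 2]
Visit 19; enqueue 1 → queue [13, 7, 3, 2, 1]
Visit 13; enqueue 12, 10 → queue [7, 3, 2, 1, 12, 10]
Visit 7; enqueue 17 → queue [3, 2, 1, 12, 10, 17]
Visit 3 → queue [2, 1, 12, 10, 17]
Visit 2; enqueue 14 → queue [1, 12, 10, 17, 14]
Visit 1; enqueue 18, 5 → queue [12, 10, 17, 14, 18, 5]
Visit 12; enqueue 4 → queue [10, 17, 14, 18, 5, 4]
Visit 10; enqueue 16, 9, 6 → queue [17, 14, 18, 5, 4, 16, 9, 6]
Visit 17 → queue [14, 18, 5, 4, 16, 9, 6]
Visit 14; enqueue 15, 11 → queue [18, 5, 4, 16, 9, 6, 15, 11]
Visit 18 → queue [5, 4, 16, 9, 6, 15, 11]
Visit 5 → queue [4, 16, 9, 6, 15, 11]
Visit 4 → queue [16, 9, 6, 15, 11]
Visit 16 → queue [9, 6, 15, 11]
Visit 9 → queue [6, 15, 11]
Visit 6 → queue [15, 11]
Visit 15 → queue [11]
Visit 11 → queue []

8 19 13 7 3 2 1 12 10 17 14 18 5 4 16 9 6 15 11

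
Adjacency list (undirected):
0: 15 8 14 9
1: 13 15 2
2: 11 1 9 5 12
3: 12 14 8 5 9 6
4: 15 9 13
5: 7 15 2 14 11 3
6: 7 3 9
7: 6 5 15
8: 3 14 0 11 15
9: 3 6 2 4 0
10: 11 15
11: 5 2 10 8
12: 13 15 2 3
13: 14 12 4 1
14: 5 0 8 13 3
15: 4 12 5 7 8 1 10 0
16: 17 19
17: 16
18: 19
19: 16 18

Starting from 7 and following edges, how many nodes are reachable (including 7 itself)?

16

BFS from 7 visits: 7, 15, 6, 5, 12, 10, 8, 4, 1, 0, 9, 3, 14, 11, 2, 13
Reachable nodes: 16 of 20 total.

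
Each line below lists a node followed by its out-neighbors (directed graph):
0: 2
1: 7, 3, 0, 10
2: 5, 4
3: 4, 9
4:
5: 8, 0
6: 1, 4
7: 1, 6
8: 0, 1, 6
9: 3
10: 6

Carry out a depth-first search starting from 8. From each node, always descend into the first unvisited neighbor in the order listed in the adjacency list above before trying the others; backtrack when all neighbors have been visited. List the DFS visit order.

Visit 8
8 → 0
0 → 2
2 → 5
2 → 4
8 → 1
1 → 7
7 → 6
1 → 3
3 → 9
1 → 10

8 0 2 5 4 1 7 6 3 9 10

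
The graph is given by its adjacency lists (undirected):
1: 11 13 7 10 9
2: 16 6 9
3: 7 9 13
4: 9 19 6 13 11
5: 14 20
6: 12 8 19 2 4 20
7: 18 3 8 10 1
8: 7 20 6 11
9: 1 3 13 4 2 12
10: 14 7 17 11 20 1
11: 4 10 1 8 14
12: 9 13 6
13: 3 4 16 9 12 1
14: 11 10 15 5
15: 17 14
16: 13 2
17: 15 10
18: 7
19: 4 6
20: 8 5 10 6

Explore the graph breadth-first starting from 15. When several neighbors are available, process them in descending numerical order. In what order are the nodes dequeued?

Visit 15; enqueue 17, 14 → queue [17, 14]
Visit 17; enqueue 10 → queue [14, 10]
Visit 14; enqueue 11, 5 → queue [10, 11, 5]
Visit 10; enqueue 20, 7, 1 → queue [11, 5, 20, 7, 1]
Visit 11; enqueue 8, 4 → queue [5, 20, 7, 1, 8, 4]
Visit 5 → queue [20, 7, 1, 8, 4]
Visit 20; enqueue 6 → queue [7, 1, 8, 4, 6]
Visit 7; enqueue 18, 3 → queue [1, 8, 4, 6, 18, 3]
Visit 1; enqueue 13, 9 → queue [8, 4, 6, 18, 3, 13, 9]
Visit 8 → queue [4, 6, 18, 3, 13, 9]
Visit 4; enqueue 19 → queue [6, 18, 3, 13, 9, 19]
Visit 6; enqueue 12, 2 → queue [18, 3, 13, 9, 19, 12, 2]
Visit 18 → queue [3, 13, 9, 19, 12, 2]
Visit 3 → queue [13, 9, 19, 12, 2]
Visit 13; enqueue 16 → queue [9, 19, 12, 2, 16]
Visit 9 → queue [19, 12, 2, 16]
Visit 19 → queue [12, 2, 16]
Visit 12 → queue [2, 16]
Visit 2 → queue [16]
Visit 16 → queue []

15, 17, 14, 10, 11, 5, 20, 7, 1, 8, 4, 6, 18, 3, 13, 9, 19, 12, 2, 16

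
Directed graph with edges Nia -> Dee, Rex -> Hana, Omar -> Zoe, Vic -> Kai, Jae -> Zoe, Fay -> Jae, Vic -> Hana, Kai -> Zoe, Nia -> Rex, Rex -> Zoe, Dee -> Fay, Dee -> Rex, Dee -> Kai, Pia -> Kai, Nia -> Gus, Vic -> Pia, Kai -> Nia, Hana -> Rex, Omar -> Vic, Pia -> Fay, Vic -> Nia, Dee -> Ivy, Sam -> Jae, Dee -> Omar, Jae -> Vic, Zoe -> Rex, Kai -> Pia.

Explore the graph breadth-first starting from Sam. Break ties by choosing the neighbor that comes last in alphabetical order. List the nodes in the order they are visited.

Sam, Jae, Zoe, Vic, Rex, Pia, Nia, Kai, Hana, Fay, Gus, Dee, Omar, Ivy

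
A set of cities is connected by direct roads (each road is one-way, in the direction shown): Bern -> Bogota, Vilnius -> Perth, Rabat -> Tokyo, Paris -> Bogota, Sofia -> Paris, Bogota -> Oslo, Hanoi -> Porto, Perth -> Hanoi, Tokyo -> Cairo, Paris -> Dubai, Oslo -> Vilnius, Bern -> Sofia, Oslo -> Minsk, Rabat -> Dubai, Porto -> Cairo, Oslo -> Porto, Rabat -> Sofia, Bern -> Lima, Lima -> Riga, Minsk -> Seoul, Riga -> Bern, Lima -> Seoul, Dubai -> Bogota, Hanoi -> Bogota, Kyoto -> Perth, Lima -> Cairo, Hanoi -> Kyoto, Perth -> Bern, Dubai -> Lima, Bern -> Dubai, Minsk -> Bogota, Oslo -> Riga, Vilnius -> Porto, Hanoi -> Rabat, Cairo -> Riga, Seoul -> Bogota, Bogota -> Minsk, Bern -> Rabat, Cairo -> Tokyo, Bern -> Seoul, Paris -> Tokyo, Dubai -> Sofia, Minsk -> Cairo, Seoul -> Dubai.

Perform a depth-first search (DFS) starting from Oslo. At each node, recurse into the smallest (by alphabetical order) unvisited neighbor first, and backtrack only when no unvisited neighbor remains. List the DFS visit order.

Oslo -> Minsk -> Bogota -> Cairo -> Riga -> Bern -> Dubai -> Lima -> Seoul -> Sofia -> Paris -> Tokyo -> Rabat -> Porto -> Vilnius -> Perth -> Hanoi -> Kyoto

Visit Oslo
Oslo → Minsk
Minsk → Bogota
Minsk → Cairo
Cairo → Riga
Riga → Bern
Bern → Dubai
Dubai → Lima
Lima → Seoul
Dubai → Sofia
Sofia → Paris
Paris → Tokyo
Bern → Rabat
Oslo → Porto
Oslo → Vilnius
Vilnius → Perth
Perth → Hanoi
Hanoi → Kyoto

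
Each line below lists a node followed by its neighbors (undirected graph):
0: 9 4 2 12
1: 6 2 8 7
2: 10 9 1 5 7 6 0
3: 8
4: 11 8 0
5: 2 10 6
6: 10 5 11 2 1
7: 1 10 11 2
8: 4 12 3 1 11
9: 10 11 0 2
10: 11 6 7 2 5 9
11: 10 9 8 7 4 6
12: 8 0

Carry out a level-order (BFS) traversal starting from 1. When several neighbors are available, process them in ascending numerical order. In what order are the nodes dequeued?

1 2 6 7 8 0 5 9 10 11 3 4 12

Visit 1; enqueue 2, 6, 7, 8 → queue [2, 6, 7, 8]
Visit 2; enqueue 0, 5, 9, 10 → queue [6, 7, 8, 0, 5, 9, 10]
Visit 6; enqueue 11 → queue [7, 8, 0, 5, 9, 10, 11]
Visit 7 → queue [8, 0, 5, 9, 10, 11]
Visit 8; enqueue 3, 4, 12 → queue [0, 5, 9, 10, 11, 3, 4, 12]
Visit 0 → queue [5, 9, 10, 11, 3, 4, 12]
Visit 5 → queue [9, 10, 11, 3, 4, 12]
Visit 9 → queue [10, 11, 3, 4, 12]
Visit 10 → queue [11, 3, 4, 12]
Visit 11 → queue [3, 4, 12]
Visit 3 → queue [4, 12]
Visit 4 → queue [12]
Visit 12 → queue []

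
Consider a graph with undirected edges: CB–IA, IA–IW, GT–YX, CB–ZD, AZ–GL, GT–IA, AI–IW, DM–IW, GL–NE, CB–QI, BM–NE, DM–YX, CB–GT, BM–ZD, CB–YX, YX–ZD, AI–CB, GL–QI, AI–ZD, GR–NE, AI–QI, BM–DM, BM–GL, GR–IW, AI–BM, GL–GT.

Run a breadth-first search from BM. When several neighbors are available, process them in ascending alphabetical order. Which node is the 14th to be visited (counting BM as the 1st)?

IA

Visit BM; enqueue AI, DM, GL, NE, ZD → queue [AI, DM, GL, NE, ZD]
Visit AI; enqueue CB, IW, QI → queue [DM, GL, NE, ZD, CB, IW, QI]
Visit DM; enqueue YX → queue [GL, NE, ZD, CB, IW, QI, YX]
Visit GL; enqueue AZ, GT → queue [NE, ZD, CB, IW, QI, YX, AZ, GT]
Visit NE; enqueue GR → queue [ZD, CB, IW, QI, YX, AZ, GT, GR]
Visit ZD → queue [CB, IW, QI, YX, AZ, GT, GR]
Visit CB; enqueue IA → queue [IW, QI, YX, AZ, GT, GR, IA]
Visit IW → queue [QI, YX, AZ, GT, GR, IA]
Visit QI → queue [YX, AZ, GT, GR, IA]
Visit YX → queue [AZ, GT, GR, IA]
Visit AZ → queue [GT, GR, IA]
Visit GT → queue [GR, IA]
Visit GR → queue [IA]
Visit IA → queue []

Visit order: BM, AI, DM, GL, NE, ZD, CB, IW, QI, YX, AZ, GT, GR, IA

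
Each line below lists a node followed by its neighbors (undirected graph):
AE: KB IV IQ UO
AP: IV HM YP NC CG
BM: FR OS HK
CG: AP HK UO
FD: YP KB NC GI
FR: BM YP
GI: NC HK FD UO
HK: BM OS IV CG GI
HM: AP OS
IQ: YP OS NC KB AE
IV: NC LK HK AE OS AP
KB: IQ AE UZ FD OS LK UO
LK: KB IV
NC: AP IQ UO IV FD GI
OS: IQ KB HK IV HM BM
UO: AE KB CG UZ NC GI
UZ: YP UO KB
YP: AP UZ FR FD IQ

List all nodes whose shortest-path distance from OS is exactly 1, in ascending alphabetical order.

BM, HK, HM, IQ, IV, KB

Level 0: OS
Level 1: BM, HK, HM, IQ, IV, KB
Level 2: AE, AP, CG, FD, FR, GI, LK, NC, UO, UZ, YP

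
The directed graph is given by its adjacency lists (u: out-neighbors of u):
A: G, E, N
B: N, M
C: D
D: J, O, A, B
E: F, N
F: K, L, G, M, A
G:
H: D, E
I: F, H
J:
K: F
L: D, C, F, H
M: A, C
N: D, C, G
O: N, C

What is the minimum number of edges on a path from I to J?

3

Level 0: I
Level 1: F, H
Level 2: A, D, E, G, K, L, M
Level 3: B, C, J, N, O
J first appears at level 3.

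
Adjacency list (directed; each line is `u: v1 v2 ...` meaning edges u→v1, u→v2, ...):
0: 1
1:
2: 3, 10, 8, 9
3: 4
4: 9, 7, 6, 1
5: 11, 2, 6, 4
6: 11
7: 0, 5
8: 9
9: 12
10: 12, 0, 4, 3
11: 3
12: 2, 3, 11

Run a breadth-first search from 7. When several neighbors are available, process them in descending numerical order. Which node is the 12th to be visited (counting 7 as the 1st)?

Visit 7; enqueue 5, 0 → queue [5, 0]
Visit 5; enqueue 11, 6, 4, 2 → queue [0, 11, 6, 4, 2]
Visit 0; enqueue 1 → queue [11, 6, 4, 2, 1]
Visit 11; enqueue 3 → queue [6, 4, 2, 1, 3]
Visit 6 → queue [4, 2, 1, 3]
Visit 4; enqueue 9 → queue [2, 1, 3, 9]
Visit 2; enqueue 10, 8 → queue [1, 3, 9, 10, 8]
Visit 1 → queue [3, 9, 10, 8]
Visit 3 → queue [9, 10, 8]
Visit 9; enqueue 12 → queue [10, 8, 12]
Visit 10 → queue [8, 12]
Visit 8 → queue [12]
Visit 12 → queue []

Visit order: 7, 5, 0, 11, 6, 4, 2, 1, 3, 9, 10, 8, 12

8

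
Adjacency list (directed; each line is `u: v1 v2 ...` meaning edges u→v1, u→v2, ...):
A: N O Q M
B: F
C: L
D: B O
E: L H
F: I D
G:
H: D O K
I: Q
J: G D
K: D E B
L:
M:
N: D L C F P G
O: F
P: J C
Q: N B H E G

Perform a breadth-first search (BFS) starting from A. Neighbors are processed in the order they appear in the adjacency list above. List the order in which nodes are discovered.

A → N → O → Q → M → D → L → C → F → P → G → B → H → E → I → J → K

Visit A; enqueue N, O, Q, M → queue [N, O, Q, M]
Visit N; enqueue D, L, C, F, P, G → queue [O, Q, M, D, L, C, F, P, G]
Visit O → queue [Q, M, D, L, C, F, P, G]
Visit Q; enqueue B, H, E → queue [M, D, L, C, F, P, G, B, H, E]
Visit M → queue [D, L, C, F, P, G, B, H, E]
Visit D → queue [L, C, F, P, G, B, H, E]
Visit L → queue [C, F, P, G, B, H, E]
Visit C → queue [F, P, G, B, H, E]
Visit F; enqueue I → queue [P, G, B, H, E, I]
Visit P; enqueue J → queue [G, B, H, E, I, J]
Visit G → queue [B, H, E, I, J]
Visit B → queue [H, E, I, J]
Visit H; enqueue K → queue [E, I, J, K]
Visit E → queue [I, J, K]
Visit I → queue [J, K]
Visit J → queue [K]
Visit K → queue []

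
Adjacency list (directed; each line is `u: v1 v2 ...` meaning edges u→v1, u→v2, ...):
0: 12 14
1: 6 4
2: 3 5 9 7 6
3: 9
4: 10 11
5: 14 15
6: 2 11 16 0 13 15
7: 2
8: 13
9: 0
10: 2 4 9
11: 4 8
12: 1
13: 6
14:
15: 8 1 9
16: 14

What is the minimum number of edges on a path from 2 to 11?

Level 0: 2
Level 1: 3, 5, 6, 7, 9
Level 2: 0, 11, 13, 14, 15, 16
Level 3: 1, 4, 8, 12
Level 4: 10
11 first appears at level 2.

2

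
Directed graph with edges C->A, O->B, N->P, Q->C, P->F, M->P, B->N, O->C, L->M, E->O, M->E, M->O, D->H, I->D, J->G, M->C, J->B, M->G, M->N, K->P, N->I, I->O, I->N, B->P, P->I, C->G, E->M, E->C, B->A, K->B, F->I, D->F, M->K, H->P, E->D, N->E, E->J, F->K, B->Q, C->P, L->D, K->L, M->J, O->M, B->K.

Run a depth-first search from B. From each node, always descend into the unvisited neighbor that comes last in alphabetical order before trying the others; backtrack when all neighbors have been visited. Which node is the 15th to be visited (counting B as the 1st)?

Visit B
B → Q
Q → C
C → P
P → I
I → O
O → M
M → N
N → E
E → J
J → G
E → D
D → H
D → F
F → K
K → L
C → A

Visit order: B, Q, C, P, I, O, M, N, E, J, G, D, H, F, K, L, A

K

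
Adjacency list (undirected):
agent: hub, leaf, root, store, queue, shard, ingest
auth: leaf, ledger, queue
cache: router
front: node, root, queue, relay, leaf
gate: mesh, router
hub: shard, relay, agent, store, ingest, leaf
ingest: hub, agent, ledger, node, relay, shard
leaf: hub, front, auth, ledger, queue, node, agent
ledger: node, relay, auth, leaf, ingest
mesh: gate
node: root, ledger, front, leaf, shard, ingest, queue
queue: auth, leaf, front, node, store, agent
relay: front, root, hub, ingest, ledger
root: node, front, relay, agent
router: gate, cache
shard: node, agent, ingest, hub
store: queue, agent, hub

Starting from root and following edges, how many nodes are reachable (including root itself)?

13

BFS from root visits: root, node, front, relay, agent, ledger, leaf, shard, ingest, queue, hub, store, auth
Reachable nodes: 13 of 17 total.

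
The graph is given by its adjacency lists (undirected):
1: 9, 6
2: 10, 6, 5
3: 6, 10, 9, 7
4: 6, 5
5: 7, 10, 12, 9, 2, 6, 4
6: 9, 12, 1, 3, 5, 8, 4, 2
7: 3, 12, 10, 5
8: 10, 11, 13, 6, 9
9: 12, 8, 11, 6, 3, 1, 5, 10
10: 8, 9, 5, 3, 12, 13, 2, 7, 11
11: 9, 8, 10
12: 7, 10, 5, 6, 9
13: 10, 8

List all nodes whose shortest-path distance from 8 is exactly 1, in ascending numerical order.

6, 9, 10, 11, 13

Level 0: 8
Level 1: 6, 9, 10, 11, 13
Level 2: 1, 2, 3, 4, 5, 7, 12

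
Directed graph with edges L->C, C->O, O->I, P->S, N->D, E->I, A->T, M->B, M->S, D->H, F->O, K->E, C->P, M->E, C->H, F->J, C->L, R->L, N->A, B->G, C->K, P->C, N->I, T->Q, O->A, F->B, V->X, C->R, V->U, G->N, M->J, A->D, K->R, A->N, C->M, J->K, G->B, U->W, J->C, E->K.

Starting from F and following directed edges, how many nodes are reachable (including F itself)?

BFS from F visits: F, O, J, B, I, A, K, C, G, T, N, D, R, E, P, M, L, H, Q, S
Reachable nodes: 20 of 24 total.

20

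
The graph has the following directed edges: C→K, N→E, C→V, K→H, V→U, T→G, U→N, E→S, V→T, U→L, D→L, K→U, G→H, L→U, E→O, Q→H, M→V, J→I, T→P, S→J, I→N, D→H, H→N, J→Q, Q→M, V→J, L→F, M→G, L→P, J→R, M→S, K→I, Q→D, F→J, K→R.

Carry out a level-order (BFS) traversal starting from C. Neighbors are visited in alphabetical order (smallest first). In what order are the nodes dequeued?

Visit C; enqueue K, V → queue [K, V]
Visit K; enqueue H, I, R, U → queue [V, H, I, R, U]
Visit V; enqueue J, T → queue [H, I, R, U, J, T]
Visit H; enqueue N → queue [I, R, U, J, T, N]
Visit I → queue [R, U, J, T, N]
Visit R → queue [U, J, T, N]
Visit U; enqueue L → queue [J, T, N, L]
Visit J; enqueue Q → queue [T, N, L, Q]
Visit T; enqueue G, P → queue [N, L, Q, G, P]
Visit N; enqueue E → queue [L, Q, G, P, E]
Visit L; enqueue F → queue [Q, G, P, E, F]
Visit Q; enqueue D, M → queue [G, P, E, F, D, M]
Visit G → queue [P, E, F, D, M]
Visit P → queue [E, F, D, M]
Visit E; enqueue O, S → queue [F, D, M, O, S]
Visit F → queue [D, M, O, S]
Visit D → queue [M, O, S]
Visit M → queue [O, S]
Visit O → queue [S]
Visit S → queue []

C, K, V, H, I, R, U, J, T, N, L, Q, G, P, E, F, D, M, O, S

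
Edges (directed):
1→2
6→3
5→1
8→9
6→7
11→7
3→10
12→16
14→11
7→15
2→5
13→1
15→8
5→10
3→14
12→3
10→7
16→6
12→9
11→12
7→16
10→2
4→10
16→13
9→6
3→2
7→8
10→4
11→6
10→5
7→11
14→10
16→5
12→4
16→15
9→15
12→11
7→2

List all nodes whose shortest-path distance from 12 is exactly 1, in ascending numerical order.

3, 4, 9, 11, 16

Level 0: 12
Level 1: 3, 4, 9, 11, 16
Level 2: 2, 5, 6, 7, 10, 13, 14, 15
Level 3: 1, 8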